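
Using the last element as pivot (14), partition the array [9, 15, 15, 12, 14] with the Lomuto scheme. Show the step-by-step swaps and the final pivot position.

Lomuto partition with pivot = 14:

Initial array: [9, 15, 15, 12, 14]

arr[0]=9 <= 14: swap with position 0, array becomes [9, 15, 15, 12, 14]
arr[1]=15 > 14: no swap
arr[2]=15 > 14: no swap
arr[3]=12 <= 14: swap with position 1, array becomes [9, 12, 15, 15, 14]

Place pivot at position 2: [9, 12, 14, 15, 15]
Pivot position: 2

After partitioning with pivot 14, the array becomes [9, 12, 14, 15, 15]. The pivot is placed at index 2. All elements to the left of the pivot are <= 14, and all elements to the right are > 14.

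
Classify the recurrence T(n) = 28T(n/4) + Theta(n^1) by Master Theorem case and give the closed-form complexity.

Master Theorem for T(n) = 28T(n/4) + O(n^1):

a = 28, b = 4, c = 1
log_b(a) = log_4(28) = 2.4037

Case 1: c = 1 < log_4(28) = 2.4037
T(n) = O(n^(log_4 28))

For T(n) = 28T(n/4) + O(n^1): log_4(28) = 2.4037. This is Case 1 of the Master Theorem (c < log_b(a), work dominated by leaves), giving O(n^(log_4 28)).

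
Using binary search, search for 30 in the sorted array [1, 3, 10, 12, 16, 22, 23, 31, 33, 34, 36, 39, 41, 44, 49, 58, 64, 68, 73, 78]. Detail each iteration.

Binary search for 30 in [1, 3, 10, 12, 16, 22, 23, 31, 33, 34, 36, 39, 41, 44, 49, 58, 64, 68, 73, 78]:

lo=0, hi=19, mid=9, arr[mid]=34 -> 34 > 30, search left half
lo=0, hi=8, mid=4, arr[mid]=16 -> 16 < 30, search right half
lo=5, hi=8, mid=6, arr[mid]=23 -> 23 < 30, search right half
lo=7, hi=8, mid=7, arr[mid]=31 -> 31 > 30, search left half
lo=7 > hi=6, target 30 not found

Binary search determines that 30 is not in the array after 4 comparisons. The search space was exhausted without finding the target.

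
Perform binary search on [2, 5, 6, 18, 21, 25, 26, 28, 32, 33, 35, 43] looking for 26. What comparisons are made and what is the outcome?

Binary search for 26 in [2, 5, 6, 18, 21, 25, 26, 28, 32, 33, 35, 43]:

lo=0, hi=11, mid=5, arr[mid]=25 -> 25 < 26, search right half
lo=6, hi=11, mid=8, arr[mid]=32 -> 32 > 26, search left half
lo=6, hi=7, mid=6, arr[mid]=26 -> Found target at index 6!

Binary search finds 26 at index 6 after 3 comparisons. The search repeatedly halves the search space by comparing with the middle element.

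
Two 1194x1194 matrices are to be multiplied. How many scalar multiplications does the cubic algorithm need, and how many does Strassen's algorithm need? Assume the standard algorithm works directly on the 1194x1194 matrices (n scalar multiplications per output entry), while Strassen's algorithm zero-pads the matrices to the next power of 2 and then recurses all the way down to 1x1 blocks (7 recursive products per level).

Matrix multiplication for 1194x1194 matrices:

Strassen's algorithm requires power-of-2 dimensions. Pad 1194x1194 to 2048x2048 (next power of 2).

Standard algorithm: 1194^3 = 1702209384 multiplications
Strassen's algorithm: 7^(log2(2048)) = 7^11 = 1977326743 multiplications
Difference: 1702209384 - 1977326743 = -275117359 (Strassen uses MORE here due to padding overhead — for small or just-over-power-of-2 n, padding can outweigh the per-level savings)

Standard: 1702209384 multiplications (1194^3). Strassen: 1977326743 multiplications (7^11, after padding to 2048x2048). Strassen reduces 8 recursive multiplications to 7 at each level.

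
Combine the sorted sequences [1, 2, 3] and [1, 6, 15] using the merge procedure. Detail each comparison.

Merging process:

Compare 1 vs 1: take 1 from left. Merged: [1]
Compare 2 vs 1: take 1 from right. Merged: [1, 1]
Compare 2 vs 6: take 2 from left. Merged: [1, 1, 2]
Compare 3 vs 6: take 3 from left. Merged: [1, 1, 2, 3]
Append remaining from right: [6, 15]. Merged: [1, 1, 2, 3, 6, 15]

Final merged array: [1, 1, 2, 3, 6, 15]
Total comparisons: 4

The merged array is [1, 1, 2, 3, 6, 15], requiring 4 comparisons. The merge step runs in O(n) time where n is the total number of elements.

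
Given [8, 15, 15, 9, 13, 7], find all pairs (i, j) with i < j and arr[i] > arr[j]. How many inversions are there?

Finding inversions in [8, 15, 15, 9, 13, 7]:

(0, 5): arr[0]=8 > arr[5]=7
(1, 3): arr[1]=15 > arr[3]=9
(1, 4): arr[1]=15 > arr[4]=13
(1, 5): arr[1]=15 > arr[5]=7
(2, 3): arr[2]=15 > arr[3]=9
(2, 4): arr[2]=15 > arr[4]=13
(2, 5): arr[2]=15 > arr[5]=7
(3, 5): arr[3]=9 > arr[5]=7
(4, 5): arr[4]=13 > arr[5]=7

Total inversions: 9

The array has 9 inversion(s): (0,5), (1,3), (1,4), (1,5), (2,3), (2,4), (2,5), (3,5), (4,5). Each pair (i,j) satisfies i < j and arr[i] > arr[j].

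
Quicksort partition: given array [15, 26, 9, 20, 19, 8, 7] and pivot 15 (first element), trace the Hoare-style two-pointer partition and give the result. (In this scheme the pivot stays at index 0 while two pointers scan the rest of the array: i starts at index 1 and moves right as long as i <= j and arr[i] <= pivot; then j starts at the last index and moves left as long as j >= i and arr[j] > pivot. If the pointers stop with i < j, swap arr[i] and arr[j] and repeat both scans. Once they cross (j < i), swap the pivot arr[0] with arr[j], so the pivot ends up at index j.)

Hoare-style two-pointer partition with pivot = 15:

Initial array: [15, 26, 9, 20, 19, 8, 7]

Pointers start at i = 1, j = 6.
i stops at index 1 (arr[1]=26 > 15), j stops at index 6 (arr[6]=7 <= 15): swap arr[1] and arr[6], array becomes [15, 7, 9, 20, 19, 8, 26]
i stops at index 3 (arr[3]=20 > 15), j stops at index 5 (arr[5]=8 <= 15): swap arr[3] and arr[5], array becomes [15, 7, 9, 8, 19, 20, 26]
i ends at 4, j ends at 3: the pointers have crossed (j < i), so scanning stops.

Swap pivot arr[0] with arr[3] to place pivot at position 3: [8, 7, 9, 15, 19, 20, 26]
Pivot position: 3

After partitioning with pivot 15, the array becomes [8, 7, 9, 15, 19, 20, 26]. The pivot is placed at index 3. All elements to the left of the pivot are <= 15, and all elements to the right are > 15.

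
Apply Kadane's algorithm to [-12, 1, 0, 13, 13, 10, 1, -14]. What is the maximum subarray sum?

Using Kadane's algorithm on [-12, 1, 0, 13, 13, 10, 1, -14]:

Scanning through the array:
Position 1 (value 1): max_ending_here = 1, max_so_far = 1
Position 2 (value 0): max_ending_here = 1, max_so_far = 1
Position 3 (value 13): max_ending_here = 14, max_so_far = 14
Position 4 (value 13): max_ending_here = 27, max_so_far = 27
Position 5 (value 10): max_ending_here = 37, max_so_far = 37
Position 6 (value 1): max_ending_here = 38, max_so_far = 38
Position 7 (value -14): max_ending_here = 24, max_so_far = 38

Maximum subarray: [1, 0, 13, 13, 10, 1]
Maximum sum: 38

The maximum subarray is [1, 0, 13, 13, 10, 1] with sum 38. This subarray runs from index 1 to index 6.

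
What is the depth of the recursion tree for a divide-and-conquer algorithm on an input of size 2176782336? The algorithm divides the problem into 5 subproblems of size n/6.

For divide and conquer with division factor 6:

Problem sizes at each level:
Level 0: 2176782336
Level 1: 362797056
Level 2: 60466176
Level 3: 10077696
Level 4: 1679616
Level 5: 279936
Level 6: 46656
Level 7: 7776
Level 8: 1296
Level 9: 216
Level 10: 36
Level 11: 6
Level 12: 1

The root is level 0 and the size-1 base case is level 12 (the tree spans levels 0 through 12, i.e. 13 levels counting the root), so the depth is the number of divisions: log_6(2176782336) = 12

The recursion tree depth is log_6(2176782336) = 12. At each level, the problem size is divided by 6, so it takes 12 divisions to reduce to a base case of size 1. The algorithm makes 5 recursive calls at each level.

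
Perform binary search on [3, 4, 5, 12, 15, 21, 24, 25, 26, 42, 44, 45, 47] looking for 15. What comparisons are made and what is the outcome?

Binary search for 15 in [3, 4, 5, 12, 15, 21, 24, 25, 26, 42, 44, 45, 47]:

lo=0, hi=12, mid=6, arr[mid]=24 -> 24 > 15, search left half
lo=0, hi=5, mid=2, arr[mid]=5 -> 5 < 15, search right half
lo=3, hi=5, mid=4, arr[mid]=15 -> Found target at index 4!

Binary search finds 15 at index 4 after 3 comparisons. The search repeatedly halves the search space by comparing with the middle element.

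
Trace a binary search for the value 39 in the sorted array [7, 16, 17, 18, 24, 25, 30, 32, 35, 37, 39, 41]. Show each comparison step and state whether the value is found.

Binary search for 39 in [7, 16, 17, 18, 24, 25, 30, 32, 35, 37, 39, 41]:

lo=0, hi=11, mid=5, arr[mid]=25 -> 25 < 39, search right half
lo=6, hi=11, mid=8, arr[mid]=35 -> 35 < 39, search right half
lo=9, hi=11, mid=10, arr[mid]=39 -> Found target at index 10!

Binary search finds 39 at index 10 after 3 comparisons. The search repeatedly halves the search space by comparing with the middle element.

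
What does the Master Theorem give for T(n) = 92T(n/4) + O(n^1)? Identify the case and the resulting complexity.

Master Theorem for T(n) = 92T(n/4) + O(n^1):

a = 92, b = 4, c = 1
log_b(a) = log_4(92) = 3.2618

Case 1: c = 1 < log_4(92) = 3.2618
T(n) = O(n^(log_4 92))

For T(n) = 92T(n/4) + O(n^1): log_4(92) = 3.2618. This is Case 1 of the Master Theorem (c < log_b(a), work dominated by leaves), giving O(n^(log_4 92)).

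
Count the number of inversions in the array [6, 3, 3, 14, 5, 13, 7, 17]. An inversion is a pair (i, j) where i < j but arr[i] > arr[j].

Finding inversions in [6, 3, 3, 14, 5, 13, 7, 17]:

(0, 1): arr[0]=6 > arr[1]=3
(0, 2): arr[0]=6 > arr[2]=3
(0, 4): arr[0]=6 > arr[4]=5
(3, 4): arr[3]=14 > arr[4]=5
(3, 5): arr[3]=14 > arr[5]=13
(3, 6): arr[3]=14 > arr[6]=7
(5, 6): arr[5]=13 > arr[6]=7

Total inversions: 7

The array has 7 inversion(s): (0,1), (0,2), (0,4), (3,4), (3,5), (3,6), (5,6). Each pair (i,j) satisfies i < j and arr[i] > arr[j].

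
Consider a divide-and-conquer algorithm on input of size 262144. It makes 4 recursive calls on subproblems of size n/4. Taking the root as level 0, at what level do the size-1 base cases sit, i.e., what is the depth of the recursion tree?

For divide and conquer with division factor 4:

Problem sizes at each level:
Level 0: 262144
Level 1: 65536
Level 2: 16384
Level 3: 4096
Level 4: 1024
Level 5: 256
Level 6: 64
Level 7: 16
Level 8: 4
Level 9: 1

The root is level 0 and the size-1 base case is level 9 (the tree spans levels 0 through 9, i.e. 10 levels counting the root), so the depth is the number of divisions: log_4(262144) = 9

The recursion tree depth is log_4(262144) = 9. At each level, the problem size is divided by 4, so it takes 9 divisions to reduce to a base case of size 1. The algorithm makes 4 recursive calls at each level.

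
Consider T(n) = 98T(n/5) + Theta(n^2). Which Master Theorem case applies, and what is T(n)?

Master Theorem for T(n) = 98T(n/5) + O(n^2):

a = 98, b = 5, c = 2
log_b(a) = log_5(98) = 2.8488

Case 1: c = 2 < log_5(98) = 2.8488
T(n) = O(n^(log_5 98))

For T(n) = 98T(n/5) + O(n^2): log_5(98) = 2.8488. This is Case 1 of the Master Theorem (c < log_b(a), work dominated by leaves), giving O(n^(log_5 98)).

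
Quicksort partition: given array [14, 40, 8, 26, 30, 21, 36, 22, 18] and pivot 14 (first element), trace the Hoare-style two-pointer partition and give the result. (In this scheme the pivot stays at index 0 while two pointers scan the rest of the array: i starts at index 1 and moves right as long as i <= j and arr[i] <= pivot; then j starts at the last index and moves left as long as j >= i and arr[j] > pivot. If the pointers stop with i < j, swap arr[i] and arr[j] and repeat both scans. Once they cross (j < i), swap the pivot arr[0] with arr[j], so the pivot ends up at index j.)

Hoare-style two-pointer partition with pivot = 14:

Initial array: [14, 40, 8, 26, 30, 21, 36, 22, 18]

Pointers start at i = 1, j = 8.
i stops at index 1 (arr[1]=40 > 14), j stops at index 2 (arr[2]=8 <= 14): swap arr[1] and arr[2], array becomes [14, 8, 40, 26, 30, 21, 36, 22, 18]
i ends at 2, j ends at 1: the pointers have crossed (j < i), so scanning stops.

Swap pivot arr[0] with arr[1] to place pivot at position 1: [8, 14, 40, 26, 30, 21, 36, 22, 18]
Pivot position: 1

After partitioning with pivot 14, the array becomes [8, 14, 40, 26, 30, 21, 36, 22, 18]. The pivot is placed at index 1. All elements to the left of the pivot are <= 14, and all elements to the right are > 14.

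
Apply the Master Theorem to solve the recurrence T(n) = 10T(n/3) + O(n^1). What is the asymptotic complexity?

Master Theorem for T(n) = 10T(n/3) + O(n^1):

a = 10, b = 3, c = 1
log_b(a) = log_3(10) = 2.0959

Case 1: c = 1 < log_3(10) = 2.0959
T(n) = O(n^(log_3 10))

For T(n) = 10T(n/3) + O(n^1): log_3(10) = 2.0959. This is Case 1 of the Master Theorem (c < log_b(a), work dominated by leaves), giving O(n^(log_3 10)).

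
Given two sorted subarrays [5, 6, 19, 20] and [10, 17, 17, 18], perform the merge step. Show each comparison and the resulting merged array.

Merging process:

Compare 5 vs 10: take 5 from left. Merged: [5]
Compare 6 vs 10: take 6 from left. Merged: [5, 6]
Compare 19 vs 10: take 10 from right. Merged: [5, 6, 10]
Compare 19 vs 17: take 17 from right. Merged: [5, 6, 10, 17]
Compare 19 vs 17: take 17 from right. Merged: [5, 6, 10, 17, 17]
Compare 19 vs 18: take 18 from right. Merged: [5, 6, 10, 17, 17, 18]
Append remaining from left: [19, 20]. Merged: [5, 6, 10, 17, 17, 18, 19, 20]

Final merged array: [5, 6, 10, 17, 17, 18, 19, 20]
Total comparisons: 6

The merged array is [5, 6, 10, 17, 17, 18, 19, 20], requiring 6 comparisons. The merge step runs in O(n) time where n is the total number of elements.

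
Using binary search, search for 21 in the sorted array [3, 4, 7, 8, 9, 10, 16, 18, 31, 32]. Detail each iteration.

Binary search for 21 in [3, 4, 7, 8, 9, 10, 16, 18, 31, 32]:

lo=0, hi=9, mid=4, arr[mid]=9 -> 9 < 21, search right half
lo=5, hi=9, mid=7, arr[mid]=18 -> 18 < 21, search right half
lo=8, hi=9, mid=8, arr[mid]=31 -> 31 > 21, search left half
lo=8 > hi=7, target 21 not found

Binary search determines that 21 is not in the array after 3 comparisons. The search space was exhausted without finding the target.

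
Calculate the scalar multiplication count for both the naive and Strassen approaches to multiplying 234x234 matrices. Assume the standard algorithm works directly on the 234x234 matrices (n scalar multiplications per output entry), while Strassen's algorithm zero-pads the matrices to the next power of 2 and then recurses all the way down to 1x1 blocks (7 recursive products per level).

Matrix multiplication for 234x234 matrices:

Strassen's algorithm requires power-of-2 dimensions. Pad 234x234 to 256x256 (next power of 2).

Standard algorithm: 234^3 = 12812904 multiplications
Strassen's algorithm: 7^(log2(256)) = 7^8 = 5764801 multiplications
Savings: 12812904 - 5764801 = 7048103 multiplications

Standard: 12812904 multiplications (234^3). Strassen: 5764801 multiplications (7^8, after padding to 256x256). Strassen reduces 8 recursive multiplications to 7 at each level.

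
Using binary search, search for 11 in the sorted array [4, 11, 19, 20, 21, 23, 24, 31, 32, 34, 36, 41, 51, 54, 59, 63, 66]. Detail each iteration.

Binary search for 11 in [4, 11, 19, 20, 21, 23, 24, 31, 32, 34, 36, 41, 51, 54, 59, 63, 66]:

lo=0, hi=16, mid=8, arr[mid]=32 -> 32 > 11, search left half
lo=0, hi=7, mid=3, arr[mid]=20 -> 20 > 11, search left half
lo=0, hi=2, mid=1, arr[mid]=11 -> Found target at index 1!

Binary search finds 11 at index 1 after 3 comparisons. The search repeatedly halves the search space by comparing with the middle element.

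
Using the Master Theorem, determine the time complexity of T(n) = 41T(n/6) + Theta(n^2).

Master Theorem for T(n) = 41T(n/6) + O(n^2):

a = 41, b = 6, c = 2
log_b(a) = log_6(41) = 2.0726

Case 1: c = 2 < log_6(41) = 2.0726
T(n) = O(n^(log_6 41))

For T(n) = 41T(n/6) + O(n^2): log_6(41) = 2.0726. This is Case 1 of the Master Theorem (c < log_b(a), work dominated by leaves), giving O(n^(log_6 41)).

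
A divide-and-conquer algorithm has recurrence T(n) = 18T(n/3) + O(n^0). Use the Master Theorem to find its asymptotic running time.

Master Theorem for T(n) = 18T(n/3) + O(n^0):

a = 18, b = 3, c = 0
log_b(a) = log_3(18) = 2.6309

Case 1: c = 0 < log_3(18) = 2.6309
T(n) = O(n^(log_3 18))

For T(n) = 18T(n/3) + O(n^0): log_3(18) = 2.6309. This is Case 1 of the Master Theorem (c < log_b(a), work dominated by leaves), giving O(n^(log_3 18)).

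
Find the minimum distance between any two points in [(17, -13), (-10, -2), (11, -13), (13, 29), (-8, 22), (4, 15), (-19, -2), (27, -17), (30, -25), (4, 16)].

Computing all pairwise distances among 10 points:

d((17, -13), (-10, -2)) = 29.1548
d((17, -13), (11, -13)) = 6.0
d((17, -13), (13, 29)) = 42.19
d((17, -13), (-8, 22)) = 43.0116
d((17, -13), (4, 15)) = 30.8707
d((17, -13), (-19, -2)) = 37.6431
d((17, -13), (27, -17)) = 10.7703
d((17, -13), (30, -25)) = 17.6918
d((17, -13), (4, 16)) = 31.7805
d((-10, -2), (11, -13)) = 23.7065
d((-10, -2), (13, 29)) = 38.6005
d((-10, -2), (-8, 22)) = 24.0832
d((-10, -2), (4, 15)) = 22.0227
d((-10, -2), (-19, -2)) = 9.0
d((-10, -2), (27, -17)) = 39.9249
d((-10, -2), (30, -25)) = 46.1411
d((-10, -2), (4, 16)) = 22.8035
d((11, -13), (13, 29)) = 42.0476
d((11, -13), (-8, 22)) = 39.8246
d((11, -13), (4, 15)) = 28.8617
d((11, -13), (-19, -2)) = 31.9531
d((11, -13), (27, -17)) = 16.4924
d((11, -13), (30, -25)) = 22.4722
d((11, -13), (4, 16)) = 29.8329
d((13, 29), (-8, 22)) = 22.1359
d((13, 29), (4, 15)) = 16.6433
d((13, 29), (-19, -2)) = 44.5533
d((13, 29), (27, -17)) = 48.0833
d((13, 29), (30, -25)) = 56.6127
d((13, 29), (4, 16)) = 15.8114
d((-8, 22), (4, 15)) = 13.8924
d((-8, 22), (-19, -2)) = 26.4008
d((-8, 22), (27, -17)) = 52.4023
d((-8, 22), (30, -25)) = 60.4401
d((-8, 22), (4, 16)) = 13.4164
d((4, 15), (-19, -2)) = 28.6007
d((4, 15), (27, -17)) = 39.4081
d((4, 15), (30, -25)) = 47.7074
d((4, 15), (4, 16)) = 1.0 <-- minimum
d((-19, -2), (27, -17)) = 48.3839
d((-19, -2), (30, -25)) = 54.1295
d((-19, -2), (4, 16)) = 29.2062
d((27, -17), (30, -25)) = 8.544
d((27, -17), (4, 16)) = 40.2244
d((30, -25), (4, 16)) = 48.5489

Closest pair: (4, 15) and (4, 16) with distance 1.0

The closest pair is (4, 15) and (4, 16) with Euclidean distance 1.0. For 10 points, brute-force pairwise comparison is shown above. For large n, the divide-and-conquer algorithm (sort by x, recurse on halves, check the dividing strip) achieves O(n log n).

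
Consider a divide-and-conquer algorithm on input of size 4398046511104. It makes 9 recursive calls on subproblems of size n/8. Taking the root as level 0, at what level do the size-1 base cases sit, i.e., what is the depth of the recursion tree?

For divide and conquer with division factor 8:

Problem sizes at each level:
Level 0: 4398046511104
Level 1: 549755813888
Level 2: 68719476736
Level 3: 8589934592
Level 4: 1073741824
Level 5: 134217728
Level 6: 16777216
Level 7: 2097152
Level 8: 262144
Level 9: 32768
Level 10: 4096
Level 11: 512
Level 12: 64
Level 13: 8
Level 14: 1

The root is level 0 and the size-1 base case is level 14 (the tree spans levels 0 through 14, i.e. 15 levels counting the root), so the depth is the number of divisions: log_8(4398046511104) = 14

The recursion tree depth is log_8(4398046511104) = 14. At each level, the problem size is divided by 8, so it takes 14 divisions to reduce to a base case of size 1. The algorithm makes 9 recursive calls at each level.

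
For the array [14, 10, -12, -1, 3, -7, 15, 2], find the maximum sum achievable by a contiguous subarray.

Using Kadane's algorithm on [14, 10, -12, -1, 3, -7, 15, 2]:

Scanning through the array:
Position 1 (value 10): max_ending_here = 24, max_so_far = 24
Position 2 (value -12): max_ending_here = 12, max_so_far = 24
Position 3 (value -1): max_ending_here = 11, max_so_far = 24
Position 4 (value 3): max_ending_here = 14, max_so_far = 24
Position 5 (value -7): max_ending_here = 7, max_so_far = 24
Position 6 (value 15): max_ending_here = 22, max_so_far = 24
Position 7 (value 2): max_ending_here = 24, max_so_far = 24

Maximum subarray: [14, 10]
Maximum sum: 24

The maximum subarray is [14, 10] with sum 24. This subarray runs from index 0 to index 1.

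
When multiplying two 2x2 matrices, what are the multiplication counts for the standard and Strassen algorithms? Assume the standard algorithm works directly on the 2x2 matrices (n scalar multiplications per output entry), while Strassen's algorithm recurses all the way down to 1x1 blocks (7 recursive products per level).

Matrix multiplication for 2x2 matrices:

Standard algorithm: 2^3 = 8 multiplications
Strassen's algorithm: 7^(log2(2)) = 7^1 = 7 multiplications
Savings: 8 - 7 = 1 multiplications

Standard: 8 multiplications (2^3). Strassen: 7 multiplications (7^1). Strassen reduces 8 recursive multiplications to 7 at each level.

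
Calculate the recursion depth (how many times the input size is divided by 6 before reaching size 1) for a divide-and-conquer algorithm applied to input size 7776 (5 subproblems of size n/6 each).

For divide and conquer with division factor 6:

Problem sizes at each level:
Level 0: 7776
Level 1: 1296
Level 2: 216
Level 3: 36
Level 4: 6
Level 5: 1

The root is level 0 and the size-1 base case is level 5 (the tree spans levels 0 through 5, i.e. 6 levels counting the root), so the depth is the number of divisions: log_6(7776) = 5

The recursion tree depth is log_6(7776) = 5. At each level, the problem size is divided by 6, so it takes 5 divisions to reduce to a base case of size 1. The algorithm makes 5 recursive calls at each level.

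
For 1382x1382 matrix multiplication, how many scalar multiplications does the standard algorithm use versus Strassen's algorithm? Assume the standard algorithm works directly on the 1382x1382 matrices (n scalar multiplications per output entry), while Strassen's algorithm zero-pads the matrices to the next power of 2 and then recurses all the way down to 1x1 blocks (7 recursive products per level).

Matrix multiplication for 1382x1382 matrices:

Strassen's algorithm requires power-of-2 dimensions. Pad 1382x1382 to 2048x2048 (next power of 2).

Standard algorithm: 1382^3 = 2639514968 multiplications
Strassen's algorithm: 7^(log2(2048)) = 7^11 = 1977326743 multiplications
Savings: 2639514968 - 1977326743 = 662188225 multiplications

Standard: 2639514968 multiplications (1382^3). Strassen: 1977326743 multiplications (7^11, after padding to 2048x2048). Strassen reduces 8 recursive multiplications to 7 at each level.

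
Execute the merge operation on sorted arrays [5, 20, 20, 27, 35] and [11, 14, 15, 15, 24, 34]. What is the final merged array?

Merging process:

Compare 5 vs 11: take 5 from left. Merged: [5]
Compare 20 vs 11: take 11 from right. Merged: [5, 11]
Compare 20 vs 14: take 14 from right. Merged: [5, 11, 14]
Compare 20 vs 15: take 15 from right. Merged: [5, 11, 14, 15]
Compare 20 vs 15: take 15 from right. Merged: [5, 11, 14, 15, 15]
Compare 20 vs 24: take 20 from left. Merged: [5, 11, 14, 15, 15, 20]
Compare 20 vs 24: take 20 from left. Merged: [5, 11, 14, 15, 15, 20, 20]
Compare 27 vs 24: take 24 from right. Merged: [5, 11, 14, 15, 15, 20, 20, 24]
Compare 27 vs 34: take 27 from left. Merged: [5, 11, 14, 15, 15, 20, 20, 24, 27]
Compare 35 vs 34: take 34 from right. Merged: [5, 11, 14, 15, 15, 20, 20, 24, 27, 34]
Append remaining from left: [35]. Merged: [5, 11, 14, 15, 15, 20, 20, 24, 27, 34, 35]

Final merged array: [5, 11, 14, 15, 15, 20, 20, 24, 27, 34, 35]
Total comparisons: 10

The merged array is [5, 11, 14, 15, 15, 20, 20, 24, 27, 34, 35], requiring 10 comparisons. The merge step runs in O(n) time where n is the total number of elements.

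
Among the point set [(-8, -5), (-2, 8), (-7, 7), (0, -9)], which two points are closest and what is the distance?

Computing all pairwise distances among 4 points:

d((-8, -5), (-2, 8)) = 14.3178
d((-8, -5), (-7, 7)) = 12.0416
d((-8, -5), (0, -9)) = 8.9443
d((-2, 8), (-7, 7)) = 5.099 <-- minimum
d((-2, 8), (0, -9)) = 17.1172
d((-7, 7), (0, -9)) = 17.4642

Closest pair: (-2, 8) and (-7, 7) with distance 5.099

The closest pair is (-2, 8) and (-7, 7) with Euclidean distance 5.099. For 4 points, brute-force pairwise comparison is shown above. For large n, the divide-and-conquer algorithm (sort by x, recurse on halves, check the dividing strip) achieves O(n log n).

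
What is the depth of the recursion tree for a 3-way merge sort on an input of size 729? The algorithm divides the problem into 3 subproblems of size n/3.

For divide and conquer with division factor 3:

Problem sizes at each level:
Level 0: 729
Level 1: 243
Level 2: 81
Level 3: 27
Level 4: 9
Level 5: 3
Level 6: 1

The root is level 0 and the size-1 base case is level 6 (the tree spans levels 0 through 6, i.e. 7 levels counting the root), so the depth is the number of divisions: log_3(729) = 6

The recursion tree depth is log_3(729) = 6. At each level, the problem size is divided by 3, so it takes 6 divisions to reduce to a base case of size 1. The algorithm makes 3 recursive calls at each level.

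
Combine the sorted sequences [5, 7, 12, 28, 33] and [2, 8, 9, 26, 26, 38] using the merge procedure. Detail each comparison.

Merging process:

Compare 5 vs 2: take 2 from right. Merged: [2]
Compare 5 vs 8: take 5 from left. Merged: [2, 5]
Compare 7 vs 8: take 7 from left. Merged: [2, 5, 7]
Compare 12 vs 8: take 8 from right. Merged: [2, 5, 7, 8]
Compare 12 vs 9: take 9 from right. Merged: [2, 5, 7, 8, 9]
Compare 12 vs 26: take 12 from left. Merged: [2, 5, 7, 8, 9, 12]
Compare 28 vs 26: take 26 from right. Merged: [2, 5, 7, 8, 9, 12, 26]
Compare 28 vs 26: take 26 from right. Merged: [2, 5, 7, 8, 9, 12, 26, 26]
Compare 28 vs 38: take 28 from left. Merged: [2, 5, 7, 8, 9, 12, 26, 26, 28]
Compare 33 vs 38: take 33 from left. Merged: [2, 5, 7, 8, 9, 12, 26, 26, 28, 33]
Append remaining from right: [38]. Merged: [2, 5, 7, 8, 9, 12, 26, 26, 28, 33, 38]

Final merged array: [2, 5, 7, 8, 9, 12, 26, 26, 28, 33, 38]
Total comparisons: 10

The merged array is [2, 5, 7, 8, 9, 12, 26, 26, 28, 33, 38], requiring 10 comparisons. The merge step runs in O(n) time where n is the total number of elements.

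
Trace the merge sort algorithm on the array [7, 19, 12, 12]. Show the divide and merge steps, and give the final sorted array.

Merge sort trace:

Split: [7, 19, 12, 12] -> [7, 19] and [12, 12]
  Split: [7, 19] -> [7] and [19]
  Merge: [7] + [19] -> [7, 19]
  Split: [12, 12] -> [12] and [12]
  Merge: [12] + [12] -> [12, 12]
Merge: [7, 19] + [12, 12] -> [7, 12, 12, 19]

Final sorted array: [7, 12, 12, 19]

The merge sort proceeds by recursively splitting the array and merging sorted halves.
After all merges, the sorted array is [7, 12, 12, 19].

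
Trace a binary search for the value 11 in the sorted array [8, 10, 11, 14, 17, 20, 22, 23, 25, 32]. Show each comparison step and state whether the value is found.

Binary search for 11 in [8, 10, 11, 14, 17, 20, 22, 23, 25, 32]:

lo=0, hi=9, mid=4, arr[mid]=17 -> 17 > 11, search left half
lo=0, hi=3, mid=1, arr[mid]=10 -> 10 < 11, search right half
lo=2, hi=3, mid=2, arr[mid]=11 -> Found target at index 2!

Binary search finds 11 at index 2 after 3 comparisons. The search repeatedly halves the search space by comparing with the middle element.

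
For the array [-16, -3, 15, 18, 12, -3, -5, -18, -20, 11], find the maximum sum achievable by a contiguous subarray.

Using Kadane's algorithm on [-16, -3, 15, 18, 12, -3, -5, -18, -20, 11]:

Scanning through the array:
Position 1 (value -3): max_ending_here = -3, max_so_far = -3
Position 2 (value 15): max_ending_here = 15, max_so_far = 15
Position 3 (value 18): max_ending_here = 33, max_so_far = 33
Position 4 (value 12): max_ending_here = 45, max_so_far = 45
Position 5 (value -3): max_ending_here = 42, max_so_far = 45
Position 6 (value -5): max_ending_here = 37, max_so_far = 45
Position 7 (value -18): max_ending_here = 19, max_so_far = 45
Position 8 (value -20): max_ending_here = -1, max_so_far = 45
Position 9 (value 11): max_ending_here = 11, max_so_far = 45

Maximum subarray: [15, 18, 12]
Maximum sum: 45

The maximum subarray is [15, 18, 12] with sum 45. This subarray runs from index 2 to index 4.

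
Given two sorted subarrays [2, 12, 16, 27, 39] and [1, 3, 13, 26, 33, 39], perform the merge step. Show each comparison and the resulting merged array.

Merging process:

Compare 2 vs 1: take 1 from right. Merged: [1]
Compare 2 vs 3: take 2 from left. Merged: [1, 2]
Compare 12 vs 3: take 3 from right. Merged: [1, 2, 3]
Compare 12 vs 13: take 12 from left. Merged: [1, 2, 3, 12]
Compare 16 vs 13: take 13 from right. Merged: [1, 2, 3, 12, 13]
Compare 16 vs 26: take 16 from left. Merged: [1, 2, 3, 12, 13, 16]
Compare 27 vs 26: take 26 from right. Merged: [1, 2, 3, 12, 13, 16, 26]
Compare 27 vs 33: take 27 from left. Merged: [1, 2, 3, 12, 13, 16, 26, 27]
Compare 39 vs 33: take 33 from right. Merged: [1, 2, 3, 12, 13, 16, 26, 27, 33]
Compare 39 vs 39: take 39 from left. Merged: [1, 2, 3, 12, 13, 16, 26, 27, 33, 39]
Append remaining from right: [39]. Merged: [1, 2, 3, 12, 13, 16, 26, 27, 33, 39, 39]

Final merged array: [1, 2, 3, 12, 13, 16, 26, 27, 33, 39, 39]
Total comparisons: 10

The merged array is [1, 2, 3, 12, 13, 16, 26, 27, 33, 39, 39], requiring 10 comparisons. The merge step runs in O(n) time where n is the total number of elements.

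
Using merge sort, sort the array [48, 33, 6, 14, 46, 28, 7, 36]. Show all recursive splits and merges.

Merge sort trace:

Split: [48, 33, 6, 14, 46, 28, 7, 36] -> [48, 33, 6, 14] and [46, 28, 7, 36]
  Split: [48, 33, 6, 14] -> [48, 33] and [6, 14]
    Split: [48, 33] -> [48] and [33]
    Merge: [48] + [33] -> [33, 48]
    Split: [6, 14] -> [6] and [14]
    Merge: [6] + [14] -> [6, 14]
  Merge: [33, 48] + [6, 14] -> [6, 14, 33, 48]
  Split: [46, 28, 7, 36] -> [46, 28] and [7, 36]
    Split: [46, 28] -> [46] and [28]
    Merge: [46] + [28] -> [28, 46]
    Split: [7, 36] -> [7] and [36]
    Merge: [7] + [36] -> [7, 36]
  Merge: [28, 46] + [7, 36] -> [7, 28, 36, 46]
Merge: [6, 14, 33, 48] + [7, 28, 36, 46] -> [6, 7, 14, 28, 33, 36, 46, 48]

Final sorted array: [6, 7, 14, 28, 33, 36, 46, 48]

The merge sort proceeds by recursively splitting the array and merging sorted halves.
After all merges, the sorted array is [6, 7, 14, 28, 33, 36, 46, 48].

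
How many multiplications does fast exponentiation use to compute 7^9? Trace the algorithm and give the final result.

Computing 7^9 by squaring (build up from 7^1; each line after the first costs one multiplication):

7^1 = 7
7^2 = (7^1)^2 = 7^2 = 49
7^4 = (7^2)^2 = 49^2 = 2401
7^8 = (7^4)^2 = 2401^2 = 5764801
7^9 = 7 * 7^8 = 7 * 5764801 = 40353607

Result: 40353607
Multiplications needed: 4 (4 lines after 7^1)

7^9 = 40353607. Using exponentiation by squaring, this requires 4 multiplications. The key idea: if the exponent is even, square the half-power; if odd, multiply by the base once.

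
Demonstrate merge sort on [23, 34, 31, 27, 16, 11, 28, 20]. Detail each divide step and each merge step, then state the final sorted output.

Merge sort trace:

Split: [23, 34, 31, 27, 16, 11, 28, 20] -> [23, 34, 31, 27] and [16, 11, 28, 20]
  Split: [23, 34, 31, 27] -> [23, 34] and [31, 27]
    Split: [23, 34] -> [23] and [34]
    Merge: [23] + [34] -> [23, 34]
    Split: [31, 27] -> [31] and [27]
    Merge: [31] + [27] -> [27, 31]
  Merge: [23, 34] + [27, 31] -> [23, 27, 31, 34]
  Split: [16, 11, 28, 20] -> [16, 11] and [28, 20]
    Split: [16, 11] -> [16] and [11]
    Merge: [16] + [11] -> [11, 16]
    Split: [28, 20] -> [28] and [20]
    Merge: [28] + [20] -> [20, 28]
  Merge: [11, 16] + [20, 28] -> [11, 16, 20, 28]
Merge: [23, 27, 31, 34] + [11, 16, 20, 28] -> [11, 16, 20, 23, 27, 28, 31, 34]

Final sorted array: [11, 16, 20, 23, 27, 28, 31, 34]

The merge sort proceeds by recursively splitting the array and merging sorted halves.
After all merges, the sorted array is [11, 16, 20, 23, 27, 28, 31, 34].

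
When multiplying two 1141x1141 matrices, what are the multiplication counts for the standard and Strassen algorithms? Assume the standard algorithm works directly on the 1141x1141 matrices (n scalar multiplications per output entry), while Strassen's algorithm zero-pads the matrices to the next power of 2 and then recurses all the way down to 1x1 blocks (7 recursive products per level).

Matrix multiplication for 1141x1141 matrices:

Strassen's algorithm requires power-of-2 dimensions. Pad 1141x1141 to 2048x2048 (next power of 2).

Standard algorithm: 1141^3 = 1485446221 multiplications
Strassen's algorithm: 7^(log2(2048)) = 7^11 = 1977326743 multiplications
Difference: 1485446221 - 1977326743 = -491880522 (Strassen uses MORE here due to padding overhead — for small or just-over-power-of-2 n, padding can outweigh the per-level savings)

Standard: 1485446221 multiplications (1141^3). Strassen: 1977326743 multiplications (7^11, after padding to 2048x2048). Strassen reduces 8 recursive multiplications to 7 at each level.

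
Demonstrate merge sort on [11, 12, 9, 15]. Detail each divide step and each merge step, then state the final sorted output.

Merge sort trace:

Split: [11, 12, 9, 15] -> [11, 12] and [9, 15]
  Split: [11, 12] -> [11] and [12]
  Merge: [11] + [12] -> [11, 12]
  Split: [9, 15] -> [9] and [15]
  Merge: [9] + [15] -> [9, 15]
Merge: [11, 12] + [9, 15] -> [9, 11, 12, 15]

Final sorted array: [9, 11, 12, 15]

The merge sort proceeds by recursively splitting the array and merging sorted halves.
After all merges, the sorted array is [9, 11, 12, 15].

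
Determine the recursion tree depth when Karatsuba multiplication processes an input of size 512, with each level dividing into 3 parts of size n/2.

For divide and conquer with division factor 2:

Problem sizes at each level:
Level 0: 512
Level 1: 256
Level 2: 128
Level 3: 64
Level 4: 32
Level 5: 16
Level 6: 8
Level 7: 4
Level 8: 2
Level 9: 1

The root is level 0 and the size-1 base case is level 9 (the tree spans levels 0 through 9, i.e. 10 levels counting the root), so the depth is the number of divisions: log_2(512) = 9

The recursion tree depth is log_2(512) = 9. At each level, the problem size is divided by 2, so it takes 9 divisions to reduce to a base case of size 1. The algorithm makes 3 recursive calls at each level.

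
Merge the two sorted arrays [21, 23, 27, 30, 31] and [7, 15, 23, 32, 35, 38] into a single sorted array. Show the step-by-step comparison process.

Merging process:

Compare 21 vs 7: take 7 from right. Merged: [7]
Compare 21 vs 15: take 15 from right. Merged: [7, 15]
Compare 21 vs 23: take 21 from left. Merged: [7, 15, 21]
Compare 23 vs 23: take 23 from left. Merged: [7, 15, 21, 23]
Compare 27 vs 23: take 23 from right. Merged: [7, 15, 21, 23, 23]
Compare 27 vs 32: take 27 from left. Merged: [7, 15, 21, 23, 23, 27]
Compare 30 vs 32: take 30 from left. Merged: [7, 15, 21, 23, 23, 27, 30]
Compare 31 vs 32: take 31 from left. Merged: [7, 15, 21, 23, 23, 27, 30, 31]
Append remaining from right: [32, 35, 38]. Merged: [7, 15, 21, 23, 23, 27, 30, 31, 32, 35, 38]

Final merged array: [7, 15, 21, 23, 23, 27, 30, 31, 32, 35, 38]
Total comparisons: 8

The merged array is [7, 15, 21, 23, 23, 27, 30, 31, 32, 35, 38], requiring 8 comparisons. The merge step runs in O(n) time where n is the total number of elements.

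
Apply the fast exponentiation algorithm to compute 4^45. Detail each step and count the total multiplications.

Computing 4^45 by squaring (build up from 4^1; each line after the first costs one multiplication):

4^1 = 4
4^2 = (4^1)^2 = 4^2 = 16
4^4 = (4^2)^2 = 16^2 = 256
4^5 = 4 * 4^4 = 4 * 256 = 1024
4^10 = (4^5)^2 = 1024^2 = 1048576
4^11 = 4 * 4^10 = 4 * 1048576 = 4194304
4^22 = (4^11)^2 = 4194304^2 = 17592186044416
4^44 = (4^22)^2 = 17592186044416^2 = 309485009821345068724781056
4^45 = 4 * 4^44 = 4 * 309485009821345068724781056 = 1237940039285380274899124224

Result: 1237940039285380274899124224
Multiplications needed: 8 (8 lines after 4^1)

4^45 = 1237940039285380274899124224. Using exponentiation by squaring, this requires 8 multiplications. The key idea: if the exponent is even, square the half-power; if odd, multiply by the base once.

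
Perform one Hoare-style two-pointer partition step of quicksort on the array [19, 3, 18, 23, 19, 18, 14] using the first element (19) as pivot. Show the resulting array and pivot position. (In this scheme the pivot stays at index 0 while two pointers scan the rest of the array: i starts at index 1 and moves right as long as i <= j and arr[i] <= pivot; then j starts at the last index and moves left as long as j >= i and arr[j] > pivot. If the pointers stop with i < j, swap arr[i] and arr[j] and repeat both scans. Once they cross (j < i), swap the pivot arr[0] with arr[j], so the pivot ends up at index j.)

Hoare-style two-pointer partition with pivot = 19:

Initial array: [19, 3, 18, 23, 19, 18, 14]

Pointers start at i = 1, j = 6.
i stops at index 3 (arr[3]=23 > 19), j stops at index 6 (arr[6]=14 <= 19): swap arr[3] and arr[6], array becomes [19, 3, 18, 14, 19, 18, 23]
i ends at 6, j ends at 5: the pointers have crossed (j < i), so scanning stops.

Swap pivot arr[0] with arr[5] to place pivot at position 5: [18, 3, 18, 14, 19, 19, 23]
Pivot position: 5

After partitioning with pivot 19, the array becomes [18, 3, 18, 14, 19, 19, 23]. The pivot is placed at index 5. All elements to the left of the pivot are <= 19, and all elements to the right are > 19.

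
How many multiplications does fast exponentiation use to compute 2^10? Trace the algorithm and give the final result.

Computing 2^10 by squaring (build up from 2^1; each line after the first costs one multiplication):

2^1 = 2
2^2 = (2^1)^2 = 2^2 = 4
2^4 = (2^2)^2 = 4^2 = 16
2^5 = 2 * 2^4 = 2 * 16 = 32
2^10 = (2^5)^2 = 32^2 = 1024

Result: 1024
Multiplications needed: 4 (4 lines after 2^1)

2^10 = 1024. Using exponentiation by squaring, this requires 4 multiplications. The key idea: if the exponent is even, square the half-power; if odd, multiply by the base once.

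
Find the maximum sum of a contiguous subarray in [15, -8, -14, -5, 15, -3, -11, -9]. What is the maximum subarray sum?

Using Kadane's algorithm on [15, -8, -14, -5, 15, -3, -11, -9]:

Scanning through the array:
Position 1 (value -8): max_ending_here = 7, max_so_far = 15
Position 2 (value -14): max_ending_here = -7, max_so_far = 15
Position 3 (value -5): max_ending_here = -5, max_so_far = 15
Position 4 (value 15): max_ending_here = 15, max_so_far = 15
Position 5 (value -3): max_ending_here = 12, max_so_far = 15
Position 6 (value -11): max_ending_here = 1, max_so_far = 15
Position 7 (value -9): max_ending_here = -8, max_so_far = 15

Maximum subarray: [15]
Maximum sum: 15

The maximum subarray is [15] with sum 15. This subarray runs from index 0 to index 0.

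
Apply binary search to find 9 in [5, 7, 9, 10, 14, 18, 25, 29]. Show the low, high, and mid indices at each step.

Binary search for 9 in [5, 7, 9, 10, 14, 18, 25, 29]:

lo=0, hi=7, mid=3, arr[mid]=10 -> 10 > 9, search left half
lo=0, hi=2, mid=1, arr[mid]=7 -> 7 < 9, search right half
lo=2, hi=2, mid=2, arr[mid]=9 -> Found target at index 2!

Binary search finds 9 at index 2 after 3 comparisons. The search repeatedly halves the search space by comparing with the middle element.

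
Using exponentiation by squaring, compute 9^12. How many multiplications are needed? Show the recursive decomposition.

Computing 9^12 by squaring (build up from 9^1; each line after the first costs one multiplication):

9^1 = 9
9^2 = (9^1)^2 = 9^2 = 81
9^3 = 9 * 9^2 = 9 * 81 = 729
9^6 = (9^3)^2 = 729^2 = 531441
9^12 = (9^6)^2 = 531441^2 = 282429536481

Result: 282429536481
Multiplications needed: 4 (4 lines after 9^1)

9^12 = 282429536481. Using exponentiation by squaring, this requires 4 multiplications. The key idea: if the exponent is even, square the half-power; if odd, multiply by the base once.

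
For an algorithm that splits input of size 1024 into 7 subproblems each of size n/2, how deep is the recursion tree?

For divide and conquer with division factor 2:

Problem sizes at each level:
Level 0: 1024
Level 1: 512
Level 2: 256
Level 3: 128
Level 4: 64
Level 5: 32
Level 6: 16
Level 7: 8
Level 8: 4
Level 9: 2
Level 10: 1

The root is level 0 and the size-1 base case is level 10 (the tree spans levels 0 through 10, i.e. 11 levels counting the root), so the depth is the number of divisions: log_2(1024) = 10

The recursion tree depth is log_2(1024) = 10. At each level, the problem size is divided by 2, so it takes 10 divisions to reduce to a base case of size 1. The algorithm makes 7 recursive calls at each level.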